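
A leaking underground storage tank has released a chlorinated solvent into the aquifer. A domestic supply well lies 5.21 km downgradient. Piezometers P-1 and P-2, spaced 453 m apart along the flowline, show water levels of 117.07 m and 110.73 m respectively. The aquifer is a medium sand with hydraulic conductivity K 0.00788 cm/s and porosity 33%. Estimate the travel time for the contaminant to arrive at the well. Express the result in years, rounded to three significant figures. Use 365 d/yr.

Hydraulic gradient i = (117.07 − 110.73) / 453 = 6.34 / 453 = 0.01400
K = 0.00788 cm/s × 864 = 6.808 m/d
Darcy flux q = K·i = 6.808 × 0.01400 = 0.09529 m/d
v_s = q/n_e = 0.09529/0.33 = 0.2887 m/d
L = 5.21 km = 5210 m
t = L / v = 5210 / 0.2887 = 18040 d
   = 18040 / 365 = 49.4 yr

49.4 years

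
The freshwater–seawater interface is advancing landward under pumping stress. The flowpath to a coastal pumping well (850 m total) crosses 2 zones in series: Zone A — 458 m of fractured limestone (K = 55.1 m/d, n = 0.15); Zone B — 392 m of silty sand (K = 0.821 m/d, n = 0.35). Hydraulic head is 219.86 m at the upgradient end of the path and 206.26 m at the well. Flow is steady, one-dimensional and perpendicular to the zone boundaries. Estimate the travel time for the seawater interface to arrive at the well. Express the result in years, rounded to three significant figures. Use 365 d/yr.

Total head drop ΔH = 219.86 − 206.26 = 13.60 m
Steady 1-D flow in series ⇒ the Darcy flux q is identical in every zone and the zone head losses add (resistances L/K in series).
Σ(L/K) = 458/55.1 + 392/0.821 = 8.312 + 477.5 = 485.8 d
q = ΔH / Σ(L/K) = 13.60 / 485.8 = 0.02800 m/d (same in every zone)
Zone A: v = q/n = 0.02800/0.15 = 0.1866 m/d → t_A = 458/0.1866 = 2454 d
Zone B: v = q/n = 0.02800/0.35 = 0.07999 m/d → t_B = 392/0.07999 = 4901 d
Total t = 2454 + 4901 = 7355 d
   = 7355 / 365 = 20.1 yr

20.1 years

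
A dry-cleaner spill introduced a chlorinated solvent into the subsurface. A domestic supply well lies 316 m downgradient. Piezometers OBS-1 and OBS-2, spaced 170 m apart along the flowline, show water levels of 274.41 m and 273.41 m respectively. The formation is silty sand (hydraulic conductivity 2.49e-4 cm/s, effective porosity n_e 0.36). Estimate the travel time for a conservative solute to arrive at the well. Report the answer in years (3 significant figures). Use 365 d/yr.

246 years

Hydraulic gradient i = (274.41 − 273.41) / 170 = 1.00 / 170 = 0.005882
K = 2.49e-4 cm/s × 864 = 0.2151 m/d
Darcy flux q = K·i = 0.2151 × 0.005882 = 0.001266 m/d
v_s = q/n_e = 0.001266/0.36 = 0.003515 m/d
t = L / v = 316 / 0.003515 = 89890 d
   = 89890 / 365 = 246 yr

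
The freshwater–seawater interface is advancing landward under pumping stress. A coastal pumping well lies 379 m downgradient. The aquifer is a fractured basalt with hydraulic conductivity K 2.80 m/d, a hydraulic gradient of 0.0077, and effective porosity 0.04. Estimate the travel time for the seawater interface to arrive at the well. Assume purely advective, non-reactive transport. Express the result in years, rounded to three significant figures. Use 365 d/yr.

Specific discharge q = 2.80 × 0.0077 = 0.02156 m/d
Average linear velocity = 0.02156 / 0.04 = 0.5390 m/d
t = L / v = 379 / 0.5390 = 703.2 d
   = 703.2 / 365 = 1.93 yr

1.93 years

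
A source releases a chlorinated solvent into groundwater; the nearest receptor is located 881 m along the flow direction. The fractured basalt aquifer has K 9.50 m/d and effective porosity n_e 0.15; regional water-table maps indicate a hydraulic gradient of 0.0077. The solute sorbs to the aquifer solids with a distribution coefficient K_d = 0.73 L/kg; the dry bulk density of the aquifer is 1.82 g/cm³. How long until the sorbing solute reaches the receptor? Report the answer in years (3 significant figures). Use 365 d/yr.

48.8 years

Specific discharge q = 9.50 × 0.0077 = 0.07315 m/d
Seepage velocity v = q / n = 0.07315 / 0.15 = 0.4877 m/d
Retardation R = 1 + ρ_b·K_d/n = 1 + 1.82×0.73/0.15 = 9.857
Contaminant velocity v_c = v/R = 0.4877/9.857 = 0.04947 m/d
t = L/v_c = 881/0.04947 = 17810 d
   = 17810/365 = 48.8 yr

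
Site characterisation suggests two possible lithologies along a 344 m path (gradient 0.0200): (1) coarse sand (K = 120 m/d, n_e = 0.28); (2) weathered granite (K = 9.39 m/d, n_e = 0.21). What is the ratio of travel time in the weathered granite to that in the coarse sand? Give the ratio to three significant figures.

9.58

Unit 1 (coarse sand): v = 120×0.020/0.28 = 8.571 m/d, t = 344/8.571 = 40.13 d
Unit 2 (weathered granite): v = 9.39×0.020/0.21 = 0.8943 m/d, t = 344/0.8943 = 384.7 d
t(weathered granite) / t(coarse sand) = 384.7/40.13 = 9.58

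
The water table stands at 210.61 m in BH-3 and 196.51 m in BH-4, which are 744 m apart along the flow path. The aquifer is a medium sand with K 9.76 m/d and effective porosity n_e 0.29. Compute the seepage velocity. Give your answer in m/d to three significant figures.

Hydraulic gradient i = (210.61 − 196.51) / 744 = 14.10 / 744 = 0.01895
q = Ki = 9.76 × 0.01895 = 0.1850 m/d
v_s = q/n_e = 0.1850/0.29 = 0.6378 m/d

0.638 m/d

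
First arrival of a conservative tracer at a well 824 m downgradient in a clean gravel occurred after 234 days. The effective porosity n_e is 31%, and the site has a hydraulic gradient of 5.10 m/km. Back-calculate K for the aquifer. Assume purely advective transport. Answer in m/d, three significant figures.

v = L / t = 824 / 234 = 3.521 m/d
K = v · n / i = 3.521 × 0.31 / 0.0051 = 214 m/d

214 m/d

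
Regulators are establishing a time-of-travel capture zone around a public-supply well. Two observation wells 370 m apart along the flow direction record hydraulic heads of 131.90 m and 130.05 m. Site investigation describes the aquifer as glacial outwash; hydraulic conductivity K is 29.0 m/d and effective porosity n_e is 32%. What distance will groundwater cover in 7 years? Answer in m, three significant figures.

1160 m

Hydraulic gradient i = (131.90 − 130.05) / 370 = 1.85 / 370 = 0.005000
Darcy flux q = K·i = 29.0 × 0.005000 = 0.1450 m/d
Seepage velocity v = q / n = 0.1450 / 0.32 = 0.4531 m/d
T = 7 yr × 365 = 2555 d
L = v × T = 0.4531 × 2555 = 1158 m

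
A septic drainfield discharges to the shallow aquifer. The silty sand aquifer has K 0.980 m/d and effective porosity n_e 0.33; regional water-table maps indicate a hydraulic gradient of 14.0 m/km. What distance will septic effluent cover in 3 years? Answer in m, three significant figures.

Darcy flux q = K·i = 0.980 × 0.014 = 0.01372 m/d
Average linear velocity = 0.01372 / 0.33 = 0.04158 m/d
T = 3 yr × 365 = 1095 d
L = v × T = 0.04158 × 1095 = 45.53 m

45.5 m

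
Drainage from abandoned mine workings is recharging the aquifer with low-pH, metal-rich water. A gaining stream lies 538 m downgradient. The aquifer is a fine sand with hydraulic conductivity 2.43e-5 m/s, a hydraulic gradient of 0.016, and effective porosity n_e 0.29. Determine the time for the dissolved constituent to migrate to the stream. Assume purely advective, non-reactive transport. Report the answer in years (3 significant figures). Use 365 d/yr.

12.7 years

K = 2.43e-5 m/s × 86400 s/d = 2.100 m/d
Darcy flux q = K·i = 2.100 × 0.016 = 0.03359 m/d
v = Ki/n = 2.100·0.016/0.29 = 0.1158 m/d
t = L / v = 538 / 0.1158 = 4645 d
   = 4645 / 365 = 12.7 yr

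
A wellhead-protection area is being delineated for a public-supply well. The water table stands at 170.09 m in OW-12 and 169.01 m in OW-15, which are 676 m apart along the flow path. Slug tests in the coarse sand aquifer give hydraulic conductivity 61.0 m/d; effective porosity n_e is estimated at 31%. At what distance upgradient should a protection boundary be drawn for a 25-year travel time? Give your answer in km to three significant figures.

Hydraulic gradient i = (170.09 − 169.01) / 676 = 1.08 / 676 = 0.001598
Specific discharge q = 61.0 × 0.001598 = 0.09746 m/d
v = Ki/n = 61.0·0.001598/0.31 = 0.3144 m/d
T = 25 yr × 365 = 9125 d
L = v × T = 0.3144 × 9125 = 2869 m
   = 2.87 km

2.87 km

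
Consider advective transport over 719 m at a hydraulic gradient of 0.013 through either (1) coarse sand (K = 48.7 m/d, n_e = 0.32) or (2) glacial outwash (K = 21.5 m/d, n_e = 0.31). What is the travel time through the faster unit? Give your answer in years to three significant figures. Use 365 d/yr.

Unit 1 (coarse sand): v = 48.7×0.013/0.32 = 1.978 m/d, t = 719/1.978 = 363.4 d
Unit 2 (glacial outwash): v = 21.5×0.013/0.31 = 0.9016 m/d, t = 719/0.9016 = 797.5 d
Faster: 363.4 d / 365 = 0.996 yr

0.996 years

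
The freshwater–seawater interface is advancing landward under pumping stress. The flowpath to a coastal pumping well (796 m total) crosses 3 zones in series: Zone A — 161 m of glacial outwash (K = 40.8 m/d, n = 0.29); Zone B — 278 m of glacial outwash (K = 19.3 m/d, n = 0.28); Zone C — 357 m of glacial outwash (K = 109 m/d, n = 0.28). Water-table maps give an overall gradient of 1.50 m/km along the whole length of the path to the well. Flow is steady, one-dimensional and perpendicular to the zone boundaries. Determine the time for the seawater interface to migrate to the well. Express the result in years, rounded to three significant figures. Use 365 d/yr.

Steady 1-D flow in series ⇒ the Darcy flux q is identical in every zone and the zone head losses add (resistances L/K in series).
Σ(L/K) = 161/40.8 + 278/19.3 + 357/109 = 3.946 + 14.40 + 3.275 = 21.63 d
K_eq = L_total / Σ(L/K) = 796 / 21.63 = 36.81 m/d
q = K_eq · i = 36.81 × 0.0015 = 0.05521 m/d (same in every zone)
Zone A: v = q/n = 0.05521/0.29 = 0.1904 m/d → t_A = 161/0.1904 = 845.6 d
Zone B: v = q/n = 0.05521/0.28 = 0.1972 m/d → t_B = 278/0.1972 = 1410 d
Zone C: v = q/n = 0.05521/0.28 = 0.1972 m/d → t_C = 357/0.1972 = 1810 d
Total t = 845.6 + 1410 + 1810 = 4066 d
   = 4066 / 365 = 11.1 yr

11.1 years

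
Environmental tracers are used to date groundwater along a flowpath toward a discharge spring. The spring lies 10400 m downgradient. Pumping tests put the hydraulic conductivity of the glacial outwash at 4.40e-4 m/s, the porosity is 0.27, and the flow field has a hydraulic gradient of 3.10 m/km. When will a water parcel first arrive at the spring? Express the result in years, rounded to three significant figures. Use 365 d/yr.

K = 4.40e-4 m/s × 86400 s/d = 38.02 m/d
Specific discharge q = 38.02 × 0.0031 = 0.1178 m/d
Seepage velocity v = q / n = 0.1178 / 0.27 = 0.4365 m/d
t = L / v = 10400 / 0.4365 = 23830 d
   = 23830 / 365 = 65.3 yr

65.3 years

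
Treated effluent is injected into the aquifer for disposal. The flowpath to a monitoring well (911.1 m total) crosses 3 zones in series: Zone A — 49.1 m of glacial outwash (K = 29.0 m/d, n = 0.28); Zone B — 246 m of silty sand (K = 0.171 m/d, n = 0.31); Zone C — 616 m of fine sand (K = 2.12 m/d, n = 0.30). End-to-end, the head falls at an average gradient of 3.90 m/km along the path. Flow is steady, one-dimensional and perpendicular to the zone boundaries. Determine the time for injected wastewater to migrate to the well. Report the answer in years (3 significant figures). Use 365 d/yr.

Continuity: the same q passes through each zone, so ΔH = q·Σ(L_j/K_j) — the zones act as resistances in series.
Σ(L/K) = 49.1/29.0 + 246/0.171 + 616/2.12 = 1.693 + 1439 + 290.6 = 1731 d
K_eq = L_total / Σ(L/K) = 911.1 / 1731 = 0.5264 m/d
q = K_eq · i = 0.5264 × 0.0039 = 0.002053 m/d (same in every zone)
Zone A: v = q/n = 0.002053/0.28 = 0.007332 m/d → t_A = 49.1/0.007332 = 6697 d
Zone B: v = q/n = 0.002053/0.31 = 0.006622 m/d → t_B = 246/0.006622 = 37150 d
Zone C: v = q/n = 0.002053/0.30 = 0.006843 m/d → t_C = 616/0.006843 = 90020 d
Total t = 6697 + 37150 + 90020 = 133900 d
   = 133900 / 365 = 367 yr

367 years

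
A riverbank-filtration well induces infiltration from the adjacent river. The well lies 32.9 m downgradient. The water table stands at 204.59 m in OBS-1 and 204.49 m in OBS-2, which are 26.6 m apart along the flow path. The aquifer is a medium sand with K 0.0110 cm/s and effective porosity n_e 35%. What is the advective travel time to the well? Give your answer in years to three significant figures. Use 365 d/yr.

0.883 years

Hydraulic gradient i = (204.59 − 204.49) / 26.6 = 0.10 / 26.6 = 0.003759
K = 0.0110 cm/s × 864 = 9.504 m/d
Specific discharge q = 9.504 × 0.003759 = 0.03573 m/d
Seepage velocity v = q / n = 0.03573 / 0.35 = 0.1021 m/d
t = L / v = 32.9 / 0.1021 = 322.3 d
   = 322.3 / 365 = 0.883 yr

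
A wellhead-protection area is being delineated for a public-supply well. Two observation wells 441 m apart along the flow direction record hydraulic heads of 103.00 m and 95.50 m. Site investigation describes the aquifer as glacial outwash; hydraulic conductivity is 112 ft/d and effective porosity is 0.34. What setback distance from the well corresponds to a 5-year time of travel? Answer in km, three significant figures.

Hydraulic gradient i = (103.00 − 95.50) / 441 = 7.50 / 441 = 0.01701
K = 112 ft/d × 0.3048 = 34.14 m/d
Specific discharge q = 34.14 × 0.01701 = 0.5806 m/d
Average linear velocity = 0.5806 / 0.34 = 1.708 m/d
T = 5 yr × 365 = 1825 d
L = v × T = 1.708 × 1825 = 3116 m
   = 3.12 km

3.12 km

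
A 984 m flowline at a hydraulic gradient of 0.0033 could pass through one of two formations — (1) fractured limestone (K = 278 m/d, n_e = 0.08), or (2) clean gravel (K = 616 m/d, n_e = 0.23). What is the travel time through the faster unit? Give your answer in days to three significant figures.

85.8 days

Unit 1 (fractured limestone): v = 278×0.0033/0.08 = 11.47 m/d, t = 984/11.47 = 85.81 d
Unit 2 (clean gravel): v = 616×0.0033/0.23 = 8.838 m/d, t = 984/8.838 = 111.3 d
Faster unit: t = 85.8 d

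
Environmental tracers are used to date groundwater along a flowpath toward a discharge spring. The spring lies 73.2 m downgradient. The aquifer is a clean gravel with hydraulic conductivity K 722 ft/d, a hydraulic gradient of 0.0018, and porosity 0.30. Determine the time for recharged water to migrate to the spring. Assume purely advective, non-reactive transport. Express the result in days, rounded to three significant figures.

55.4 days

K = 722 ft/d × 0.3048 = 220.1 m/d
Specific discharge q = 220.1 × 0.0018 = 0.3961 m/d
v_s = q/n_e = 0.3961/0.30 = 1.320 m/d
t = L / v = 73.2 / 1.320 = 55.44 d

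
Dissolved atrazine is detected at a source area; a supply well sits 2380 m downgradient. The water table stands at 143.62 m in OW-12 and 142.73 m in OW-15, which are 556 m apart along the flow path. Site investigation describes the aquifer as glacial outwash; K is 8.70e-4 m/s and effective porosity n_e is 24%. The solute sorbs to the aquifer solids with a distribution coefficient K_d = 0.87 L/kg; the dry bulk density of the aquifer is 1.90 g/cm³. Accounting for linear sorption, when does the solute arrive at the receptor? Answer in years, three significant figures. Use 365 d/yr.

103 years

Hydraulic gradient i = (143.62 − 142.73) / 556 = 0.89 / 556 = 0.001601
K = 8.70e-4 m/s × 86400 s/d = 75.17 m/d
q = Ki = 75.17 × 0.001601 = 0.1203 m/d
v = Ki/n = 75.17·0.001601/0.24 = 0.5013 m/d
Retardation R = 1 + ρ_b·K_d/n = 1 + 1.90×0.87/0.24 = 7.888
Contaminant velocity v_c = v/R = 0.5013/7.888 = 0.06356 m/d
t = L/v_c = 2380/0.06356 = 37440 d
   = 37440/365 = 103 yr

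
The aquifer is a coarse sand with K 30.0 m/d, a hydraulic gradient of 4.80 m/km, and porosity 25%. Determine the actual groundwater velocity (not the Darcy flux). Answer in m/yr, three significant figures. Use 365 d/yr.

Darcy flux q = K·i = 30.0 × 0.0048 = 0.1440 m/d
Average linear velocity = 0.1440 / 0.25 = 0.5760 m/d
   = 0.5760 × 365 = 210 m/yr

210 m/yr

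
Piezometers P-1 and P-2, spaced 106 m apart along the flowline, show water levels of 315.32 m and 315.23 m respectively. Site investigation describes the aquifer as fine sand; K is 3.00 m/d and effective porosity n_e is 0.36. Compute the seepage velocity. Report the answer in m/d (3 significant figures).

Hydraulic gradient i = (315.32 − 315.23) / 106 = 0.09 / 106 = 8.491e-4
Darcy flux q = K·i = 3.00 × 8.491e-4 = 0.002547 m/d
v = Ki/n = 3.00·8.491e-4/0.36 = 0.007075 m/d

0.00708 m/d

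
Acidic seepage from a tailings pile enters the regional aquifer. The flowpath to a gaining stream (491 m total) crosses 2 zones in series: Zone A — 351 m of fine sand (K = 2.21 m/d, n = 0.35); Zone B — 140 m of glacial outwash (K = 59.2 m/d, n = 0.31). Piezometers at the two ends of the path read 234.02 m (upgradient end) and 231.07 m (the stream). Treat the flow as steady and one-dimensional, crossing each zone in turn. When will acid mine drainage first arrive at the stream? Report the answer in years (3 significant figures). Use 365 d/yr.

Total head drop ΔH = 234.02 − 231.07 = 2.95 m
Steady 1-D flow in series ⇒ the Darcy flux q is identical in every zone and the zone head losses add (resistances L/K in series).
Σ(L/K) = 351/2.21 + 140/59.2 = 158.8 + 2.365 = 161.2 d
q = ΔH / Σ(L/K) = 2.95 / 161.2 = 0.01830 m/d (same in every zone)
Zone A: v = q/n = 0.01830/0.35 = 0.05229 m/d → t_A = 351/0.05229 = 6713 d
Zone B: v = q/n = 0.01830/0.31 = 0.05904 m/d → t_B = 140/0.05904 = 2371 d
Total t = 6713 + 2371 = 9084 d
   = 9084 / 365 = 24.9 yr

24.9 years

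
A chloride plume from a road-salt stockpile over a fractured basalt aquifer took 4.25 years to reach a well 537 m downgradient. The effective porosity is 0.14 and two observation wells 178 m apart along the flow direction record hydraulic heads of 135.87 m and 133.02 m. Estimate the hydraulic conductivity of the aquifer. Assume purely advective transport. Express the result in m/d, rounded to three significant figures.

Hydraulic gradient i = (135.87 − 133.02) / 178 = 2.85 / 178 = 0.01601
t = 4.25 years = 1551 d
v = L / t = 537 / 1551 = 0.3462 m/d
K = v · n / i = 0.3462 × 0.14 / 0.01601 = 3.03 m/d

3.03 m/d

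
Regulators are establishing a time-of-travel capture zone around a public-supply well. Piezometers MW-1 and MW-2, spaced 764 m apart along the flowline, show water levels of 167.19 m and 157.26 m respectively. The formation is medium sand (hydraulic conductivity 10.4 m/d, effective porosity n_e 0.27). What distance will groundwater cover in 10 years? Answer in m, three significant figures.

Hydraulic gradient i = (167.19 − 157.26) / 764 = 9.93 / 764 = 0.01300
q = Ki = 10.4 × 0.01300 = 0.1352 m/d
Average linear velocity = 0.1352 / 0.27 = 0.5006 m/d
T = 10 yr × 365 = 3650 d
L = v × T = 0.5006 × 3650 = 1827 m

1830 m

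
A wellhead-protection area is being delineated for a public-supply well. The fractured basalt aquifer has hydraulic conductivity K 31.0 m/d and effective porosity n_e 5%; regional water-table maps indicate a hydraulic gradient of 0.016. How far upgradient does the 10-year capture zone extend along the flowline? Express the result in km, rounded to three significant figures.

36.2 km

Darcy flux q = K·i = 31.0 × 0.016 = 0.4960 m/d
Seepage velocity v = q / n = 0.4960 / 0.05 = 9.920 m/d
T = 10 yr × 365 = 3650 d
L = v × T = 9.920 × 3650 = 36210 m
   = 36.2 km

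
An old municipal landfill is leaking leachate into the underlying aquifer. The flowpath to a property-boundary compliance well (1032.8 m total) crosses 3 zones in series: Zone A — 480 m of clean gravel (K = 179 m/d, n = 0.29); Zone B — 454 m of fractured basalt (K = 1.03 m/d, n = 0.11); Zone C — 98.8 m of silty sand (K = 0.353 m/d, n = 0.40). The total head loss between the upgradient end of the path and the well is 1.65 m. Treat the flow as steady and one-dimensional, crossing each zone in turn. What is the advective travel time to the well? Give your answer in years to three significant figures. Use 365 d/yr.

Steady 1-D flow in series ⇒ the Darcy flux q is identical in every zone and the zone head losses add (resistances L/K in series).
Σ(L/K) = 480/179 + 454/1.03 + 98.8/0.353 = 2.682 + 440.8 + 279.9 = 723.3 d
q = ΔH / Σ(L/K) = 1.65 / 723.3 = 0.002281 m/d (same in every zone)
Zone A: v = q/n = 0.002281/0.29 = 0.007866 m/d → t_A = 480/0.007866 = 61020 d
Zone B: v = q/n = 0.002281/0.11 = 0.02074 m/d → t_B = 454/0.02074 = 21890 d
Zone C: v = q/n = 0.002281/0.40 = 0.005703 m/d → t_C = 98.8/0.005703 = 17330 d
Total t = 61020 + 21890 + 17330 = 100200 d
   = 100200 / 365 = 275 yr

275 years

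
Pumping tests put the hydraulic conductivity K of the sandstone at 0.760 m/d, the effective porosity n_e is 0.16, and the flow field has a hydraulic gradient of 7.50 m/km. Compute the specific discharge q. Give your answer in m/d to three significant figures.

Specific discharge q = 0.760 × 0.0075 = 0.005700 m/d

0.00570 m/d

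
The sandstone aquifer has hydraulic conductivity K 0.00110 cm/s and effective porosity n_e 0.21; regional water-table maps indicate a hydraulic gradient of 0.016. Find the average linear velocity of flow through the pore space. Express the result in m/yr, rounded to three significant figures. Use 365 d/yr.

26.4 m/yr

K = 0.00110 cm/s × 864 = 0.9504 m/d
Darcy flux q = K·i = 0.9504 × 0.016 = 0.01521 m/d
Seepage velocity v = q / n = 0.01521 / 0.21 = 0.07241 m/d
   = 0.07241 × 365 = 26.4 m/yr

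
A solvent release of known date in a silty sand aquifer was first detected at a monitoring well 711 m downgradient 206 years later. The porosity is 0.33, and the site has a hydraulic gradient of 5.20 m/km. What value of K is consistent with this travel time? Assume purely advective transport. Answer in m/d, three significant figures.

0.600 m/d

t = 206 years = 75190 d
v = L / t = 711 / 75190 = 0.009456 m/d
K = v · n / i = 0.009456 × 0.33 / 0.0052 = 0.600 m/d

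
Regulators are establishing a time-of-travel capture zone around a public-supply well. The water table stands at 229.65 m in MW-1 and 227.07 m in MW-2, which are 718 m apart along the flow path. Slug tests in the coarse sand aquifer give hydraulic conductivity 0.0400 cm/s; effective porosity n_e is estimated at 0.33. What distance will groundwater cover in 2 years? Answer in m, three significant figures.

Hydraulic gradient i = (229.65 − 227.07) / 718 = 2.58 / 718 = 0.003593
K = 0.0400 cm/s × 864 = 34.56 m/d
Darcy flux q = K·i = 34.56 × 0.003593 = 0.1242 m/d
v_s = q/n_e = 0.1242/0.33 = 0.3763 m/d
T = 2 yr × 365 = 730 d
L = v × T = 0.3763 × 730 = 274.7 m

275 m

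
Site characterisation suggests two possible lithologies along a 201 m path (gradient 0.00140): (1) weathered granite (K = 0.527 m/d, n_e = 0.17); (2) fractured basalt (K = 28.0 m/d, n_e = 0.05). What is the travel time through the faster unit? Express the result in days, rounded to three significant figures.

256 days

Unit 1 (weathered granite): v = 0.527×0.0014/0.17 = 0.004340 m/d, t = 201/0.004340 = 46310 d
Unit 2 (fractured basalt): v = 28.0×0.0014/0.05 = 0.7840 m/d, t = 201/0.7840 = 256.4 d
Faster unit: t = 256 d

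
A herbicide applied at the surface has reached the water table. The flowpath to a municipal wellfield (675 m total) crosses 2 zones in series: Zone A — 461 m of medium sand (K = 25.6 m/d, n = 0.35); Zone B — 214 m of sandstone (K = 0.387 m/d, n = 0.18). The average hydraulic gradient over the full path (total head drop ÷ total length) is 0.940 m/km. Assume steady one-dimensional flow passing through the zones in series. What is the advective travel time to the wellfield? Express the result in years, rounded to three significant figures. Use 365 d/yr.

493 years

For zones in series the flux q is common to all zones; the equivalent conductivity is the harmonic (thickness-weighted) mean, K_eq = L_total / Σ(L_j/K_j).
Σ(L/K) = 461/25.6 + 214/0.387 = 18.01 + 553.0 = 571.0 d
K_eq = L_total / Σ(L/K) = 675 / 571.0 = 1.182 m/d
q = K_eq · i = 1.182 × 9.4e-4 = 0.001111 m/d (same in every zone)
Zone A: v = q/n = 0.001111/0.35 = 0.003175 m/d → t_A = 461/0.003175 = 145200 d
Zone B: v = q/n = 0.001111/0.18 = 0.006174 m/d → t_B = 214/0.006174 = 34660 d
Total t = 145200 + 34660 = 179900 d
   = 179900 / 365 = 493 yr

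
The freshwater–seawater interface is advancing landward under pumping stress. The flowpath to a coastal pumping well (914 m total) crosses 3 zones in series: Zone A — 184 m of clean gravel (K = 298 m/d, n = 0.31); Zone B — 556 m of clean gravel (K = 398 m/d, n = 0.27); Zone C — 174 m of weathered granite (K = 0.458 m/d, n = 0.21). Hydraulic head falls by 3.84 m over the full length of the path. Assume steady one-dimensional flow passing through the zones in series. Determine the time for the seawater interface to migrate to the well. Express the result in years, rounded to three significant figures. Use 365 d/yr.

Continuity: the same q passes through each zone, so ΔH = q·Σ(L_j/K_j) — the zones act as resistances in series.
Σ(L/K) = 184/298 + 556/398 + 174/0.458 = 0.6174 + 1.397 + 379.9 = 381.9 d
q = ΔH / Σ(L/K) = 3.84 / 381.9 = 0.01005 m/d (same in every zone)
Zone A: v = q/n = 0.01005/0.31 = 0.03243 m/d → t_A = 184/0.03243 = 5673 d
Zone B: v = q/n = 0.01005/0.27 = 0.03724 m/d → t_B = 556/0.03724 = 14930 d
Zone C: v = q/n = 0.01005/0.21 = 0.04788 m/d → t_C = 174/0.04788 = 3634 d
Total t = 5673 + 14930 + 3634 = 24240 d
   = 24240 / 365 = 66.4 yr

66.4 years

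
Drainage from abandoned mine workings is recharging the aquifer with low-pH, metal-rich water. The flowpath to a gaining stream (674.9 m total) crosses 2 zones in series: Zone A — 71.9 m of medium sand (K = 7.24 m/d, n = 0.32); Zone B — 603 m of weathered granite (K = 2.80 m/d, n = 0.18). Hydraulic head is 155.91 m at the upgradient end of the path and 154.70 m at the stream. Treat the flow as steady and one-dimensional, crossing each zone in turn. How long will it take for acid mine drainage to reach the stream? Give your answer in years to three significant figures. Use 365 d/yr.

Total head drop ΔH = 155.91 − 154.70 = 1.21 m
Continuity: the same q passes through each zone, so ΔH = q·Σ(L_j/K_j) — the zones act as resistances in series.
Σ(L/K) = 71.9/7.24 + 603/2.80 = 9.931 + 215.4 = 225.3 d
q = ΔH / Σ(L/K) = 1.21 / 225.3 = 0.005371 m/d (same in every zone)
Zone A: v = q/n = 0.005371/0.32 = 0.01678 m/d → t_A = 71.9/0.01678 = 4284 d
Zone B: v = q/n = 0.005371/0.18 = 0.02984 m/d → t_B = 603/0.02984 = 20210 d
Total t = 4284 + 20210 = 24490 d
   = 24490 / 365 = 67.1 yr

67.1 years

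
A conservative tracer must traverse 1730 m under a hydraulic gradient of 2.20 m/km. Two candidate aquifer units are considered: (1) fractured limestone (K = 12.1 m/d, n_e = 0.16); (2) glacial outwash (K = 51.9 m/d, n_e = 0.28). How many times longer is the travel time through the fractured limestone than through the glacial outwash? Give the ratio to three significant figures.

Unit 1 (fractured limestone): v = 12.1×0.0022/0.16 = 0.1664 m/d, t = 1730/0.1664 = 10400 d
Unit 2 (glacial outwash): v = 51.9×0.0022/0.28 = 0.4078 m/d, t = 1730/0.4078 = 4242 d
t(fractured limestone) / t(glacial outwash) = 10400/4242 = 2.45

2.45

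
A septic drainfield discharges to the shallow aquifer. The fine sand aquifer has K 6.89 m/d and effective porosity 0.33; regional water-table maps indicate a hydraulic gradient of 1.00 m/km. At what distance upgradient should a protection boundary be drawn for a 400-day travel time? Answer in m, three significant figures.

8.35 m

Specific discharge q = 6.89 × 0.0010 = 0.006890 m/d
v_s = q/n_e = 0.006890/0.33 = 0.02088 m/d
L = v × T = 0.02088 × 400 = 8.352 m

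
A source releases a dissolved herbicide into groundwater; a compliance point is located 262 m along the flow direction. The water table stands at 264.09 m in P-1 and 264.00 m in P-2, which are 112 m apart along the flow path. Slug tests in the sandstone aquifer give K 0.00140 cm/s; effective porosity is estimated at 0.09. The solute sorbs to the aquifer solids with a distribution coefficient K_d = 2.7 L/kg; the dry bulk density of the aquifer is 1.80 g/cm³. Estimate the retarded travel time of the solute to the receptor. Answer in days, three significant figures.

1.33e6 days

Hydraulic gradient i = (264.09 − 264.00) / 112 = 0.09 / 112 = 8.036e-4
K = 0.00140 cm/s × 864 = 1.210 m/d
Darcy flux q = K·i = 1.210 × 8.036e-4 = 9.720e-4 m/d
Seepage velocity v = q / n = 9.720e-4 / 0.09 = 0.01080 m/d
Retardation R = 1 + ρ_b·K_d/n = 1 + 1.80×2.7/0.09 = 55.00
Contaminant velocity v_c = v/R = 0.01080/55.00 = 1.964e-4 m/d
t = L/v_c = 262/1.964e-4 = 1.334e6 d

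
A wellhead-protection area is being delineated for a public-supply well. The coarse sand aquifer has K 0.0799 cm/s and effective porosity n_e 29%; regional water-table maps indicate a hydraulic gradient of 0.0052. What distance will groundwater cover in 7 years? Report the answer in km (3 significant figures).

K = 0.0799 cm/s × 864 = 69.03 m/d
Darcy flux q = K·i = 69.03 × 0.0052 = 0.3590 m/d
v_s = q/n_e = 0.3590/0.29 = 1.238 m/d
T = 7 yr × 365 = 2555 d
L = v × T = 1.238 × 2555 = 3163 m
   = 3.16 km

3.16 km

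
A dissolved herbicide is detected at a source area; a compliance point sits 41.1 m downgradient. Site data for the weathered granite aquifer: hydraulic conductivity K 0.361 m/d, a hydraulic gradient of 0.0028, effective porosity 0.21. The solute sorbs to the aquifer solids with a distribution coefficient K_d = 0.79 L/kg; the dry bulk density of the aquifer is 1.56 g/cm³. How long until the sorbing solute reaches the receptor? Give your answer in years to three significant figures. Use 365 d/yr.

161 years

Specific discharge q = 0.361 × 0.0028 = 0.001011 m/d
Average linear velocity = 0.001011 / 0.21 = 0.004813 m/d
Retardation R = 1 + ρ_b·K_d/n = 1 + 1.56×0.79/0.21 = 6.869
Contaminant velocity v_c = v/R = 0.004813/6.869 = 7.008e-4 m/d
t = L/v_c = 41.1/7.008e-4 = 58650 d
   = 58650/365 = 161 yr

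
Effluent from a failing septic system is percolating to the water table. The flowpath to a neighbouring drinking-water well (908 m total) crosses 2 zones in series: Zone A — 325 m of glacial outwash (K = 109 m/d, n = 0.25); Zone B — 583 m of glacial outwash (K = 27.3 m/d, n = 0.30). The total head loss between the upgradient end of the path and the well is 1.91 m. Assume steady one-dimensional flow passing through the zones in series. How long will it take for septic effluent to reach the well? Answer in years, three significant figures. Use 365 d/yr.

Continuity: the same q passes through each zone, so ΔH = q·Σ(L_j/K_j) — the zones act as resistances in series.
Σ(L/K) = 325/109 + 583/27.3 = 2.982 + 21.36 = 24.34 d
q = ΔH / Σ(L/K) = 1.91 / 24.34 = 0.07848 m/d (same in every zone)
Zone A: v = q/n = 0.07848/0.25 = 0.3139 m/d → t_A = 325/0.3139 = 1035 d
Zone B: v = q/n = 0.07848/0.30 = 0.2616 m/d → t_B = 583/0.2616 = 2229 d
Total t = 1035 + 2229 = 3264 d
   = 3264 / 365 = 8.94 yr

8.94 years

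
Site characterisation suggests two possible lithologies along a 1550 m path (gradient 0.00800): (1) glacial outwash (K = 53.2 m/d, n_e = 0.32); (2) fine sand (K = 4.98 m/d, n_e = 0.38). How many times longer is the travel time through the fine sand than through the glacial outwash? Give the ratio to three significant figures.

Unit 1 (glacial outwash): v = 53.2×0.0080/0.32 = 1.330 m/d, t = 1550/1.330 = 1165 d
Unit 2 (fine sand): v = 4.98×0.0080/0.38 = 0.1048 m/d, t = 1550/0.1048 = 14780 d
t(fine sand) / t(glacial outwash) = 14780/1165 = 12.7

12.7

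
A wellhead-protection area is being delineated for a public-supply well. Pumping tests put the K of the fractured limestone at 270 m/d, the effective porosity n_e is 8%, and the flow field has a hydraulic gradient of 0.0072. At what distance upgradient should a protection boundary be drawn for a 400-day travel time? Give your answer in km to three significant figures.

Specific discharge q = 270 × 0.0072 = 1.944 m/d
Seepage velocity v = q / n = 1.944 / 0.08 = 24.30 m/d
L = v × T = 24.30 × 400 = 9720 m
   = 9.72 km

9.72 km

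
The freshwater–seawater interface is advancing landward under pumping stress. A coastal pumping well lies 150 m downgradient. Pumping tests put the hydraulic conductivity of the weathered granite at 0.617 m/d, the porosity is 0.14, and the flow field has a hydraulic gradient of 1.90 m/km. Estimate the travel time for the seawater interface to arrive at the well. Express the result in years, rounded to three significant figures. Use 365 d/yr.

q = Ki = 0.617 × 0.0019 = 0.001172 m/d
Seepage velocity v = q / n = 0.001172 / 0.14 = 0.008374 m/d
t = L / v = 150 / 0.008374 = 17910 d
   = 17910 / 365 = 49.1 yr

49.1 years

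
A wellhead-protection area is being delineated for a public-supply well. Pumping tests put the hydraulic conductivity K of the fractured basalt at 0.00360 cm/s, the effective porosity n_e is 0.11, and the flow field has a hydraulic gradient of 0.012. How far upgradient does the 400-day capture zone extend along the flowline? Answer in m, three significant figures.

136 m

K = 0.00360 cm/s × 864 = 3.110 m/d
Specific discharge q = 3.110 × 0.012 = 0.03732 m/d
Seepage velocity v = q / n = 0.03732 / 0.11 = 0.3393 m/d
L = v × T = 0.3393 × 400 = 135.7 m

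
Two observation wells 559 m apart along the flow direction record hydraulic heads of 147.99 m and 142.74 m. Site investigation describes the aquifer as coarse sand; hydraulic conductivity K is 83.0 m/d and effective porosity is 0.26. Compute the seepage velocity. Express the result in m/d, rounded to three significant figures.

Hydraulic gradient i = (147.99 − 142.74) / 559 = 5.25 / 559 = 0.009392
q = Ki = 83.0 × 0.009392 = 0.7795 m/d
Seepage velocity v = q / n = 0.7795 / 0.26 = 2.998 m/d

3.00 m/d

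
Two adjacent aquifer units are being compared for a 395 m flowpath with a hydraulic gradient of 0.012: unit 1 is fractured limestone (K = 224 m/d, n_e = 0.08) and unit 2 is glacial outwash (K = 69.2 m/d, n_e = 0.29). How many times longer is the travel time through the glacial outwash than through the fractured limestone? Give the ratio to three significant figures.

Unit 1 (fractured limestone): v = 224×0.012/0.08 = 33.60 m/d, t = 395/33.60 = 11.76 d
Unit 2 (glacial outwash): v = 69.2×0.012/0.29 = 2.863 m/d, t = 395/2.863 = 137.9 d
t(glacial outwash) / t(fractured limestone) = 137.9/11.76 = 11.7

11.7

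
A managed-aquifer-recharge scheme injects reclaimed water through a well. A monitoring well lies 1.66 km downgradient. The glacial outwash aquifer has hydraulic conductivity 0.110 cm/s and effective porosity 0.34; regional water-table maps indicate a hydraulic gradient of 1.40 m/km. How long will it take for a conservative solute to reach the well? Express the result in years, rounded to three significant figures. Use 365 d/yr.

11.6 years

K = 0.110 cm/s × 864 = 95.04 m/d
Specific discharge q = 95.04 × 0.0014 = 0.1331 m/d
v_s = q/n_e = 0.1331/0.34 = 0.3913 m/d
L = 1.66 km = 1660 m
t = L / v = 1660 / 0.3913 = 4242 d
   = 4242 / 365 = 11.6 yr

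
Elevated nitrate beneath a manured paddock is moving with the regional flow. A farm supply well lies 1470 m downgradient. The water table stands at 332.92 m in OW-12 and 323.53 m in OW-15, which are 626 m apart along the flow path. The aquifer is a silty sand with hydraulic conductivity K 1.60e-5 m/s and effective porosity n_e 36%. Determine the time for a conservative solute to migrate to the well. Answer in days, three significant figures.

25500 days

Hydraulic gradient i = (332.92 − 323.53) / 626 = 9.39 / 626 = 0.01500
K = 1.60e-5 m/s × 86400 s/d = 1.382 m/d
q = Ki = 1.382 × 0.01500 = 0.02074 m/d
Average linear velocity = 0.02074 / 0.36 = 0.05760 m/d
t = L / v = 1470 / 0.05760 = 25520 d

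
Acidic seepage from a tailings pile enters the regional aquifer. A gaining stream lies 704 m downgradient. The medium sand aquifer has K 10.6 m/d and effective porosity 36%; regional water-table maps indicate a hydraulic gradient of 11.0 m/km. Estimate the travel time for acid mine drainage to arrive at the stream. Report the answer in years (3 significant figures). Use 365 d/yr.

5.96 years

Specific discharge q = 10.6 × 0.011 = 0.1166 m/d
v_s = q/n_e = 0.1166/0.36 = 0.3239 m/d
t = L / v = 704 / 0.3239 = 2174 d
   = 2174 / 365 = 5.96 yr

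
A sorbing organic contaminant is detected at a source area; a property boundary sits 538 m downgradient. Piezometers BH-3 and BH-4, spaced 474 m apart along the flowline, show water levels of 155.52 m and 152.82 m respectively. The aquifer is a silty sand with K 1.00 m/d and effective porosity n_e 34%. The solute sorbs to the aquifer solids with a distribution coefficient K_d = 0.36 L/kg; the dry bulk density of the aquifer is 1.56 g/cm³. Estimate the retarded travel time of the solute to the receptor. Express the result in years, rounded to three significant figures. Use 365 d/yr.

Hydraulic gradient i = (155.52 − 152.82) / 474 = 2.70 / 474 = 0.005696
Darcy flux q = K·i = 1.00 × 0.005696 = 0.005696 m/d
v = Ki/n = 1.00·0.005696/0.34 = 0.01675 m/d
Retardation R = 1 + ρ_b·K_d/n = 1 + 1.56×0.36/0.34 = 2.652
Contaminant velocity v_c = v/R = 0.01675/2.652 = 0.006318 m/d
t = L/v_c = 538/0.006318 = 85160 d
   = 85160/365 = 233 yr

233 years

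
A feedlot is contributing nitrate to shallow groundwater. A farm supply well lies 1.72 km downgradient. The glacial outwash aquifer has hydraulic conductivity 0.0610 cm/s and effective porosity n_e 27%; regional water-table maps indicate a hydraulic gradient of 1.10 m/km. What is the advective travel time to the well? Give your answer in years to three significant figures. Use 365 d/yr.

K = 0.0610 cm/s × 864 = 52.70 m/d
Darcy flux q = K·i = 52.70 × 0.0011 = 0.05797 m/d
v = Ki/n = 52.70·0.0011/0.27 = 0.2147 m/d
L = 1.72 km = 1720 m
t = L / v = 1720 / 0.2147 = 8010 d
   = 8010 / 365 = 21.9 yr

21.9 years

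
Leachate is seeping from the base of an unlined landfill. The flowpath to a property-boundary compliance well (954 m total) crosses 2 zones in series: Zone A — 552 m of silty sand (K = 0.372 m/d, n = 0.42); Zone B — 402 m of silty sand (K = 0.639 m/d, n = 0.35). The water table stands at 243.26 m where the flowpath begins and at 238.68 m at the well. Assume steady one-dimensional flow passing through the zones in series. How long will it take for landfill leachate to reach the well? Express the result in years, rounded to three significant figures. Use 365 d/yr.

Total head drop ΔH = 243.26 − 238.68 = 4.58 m
Continuity: the same q passes through each zone, so ΔH = q·Σ(L_j/K_j) — the zones act as resistances in series.
Σ(L/K) = 552/0.372 + 402/0.639 = 1484 + 629.1 = 2113 d
q = ΔH / Σ(L/K) = 4.58 / 2113 = 0.002168 m/d (same in every zone)
Zone A: v = q/n = 0.002168/0.42 = 0.005161 m/d → t_A = 552/0.005161 = 107000 d
Zone B: v = q/n = 0.002168/0.35 = 0.006193 m/d → t_B = 402/0.006193 = 64910 d
Total t = 107000 + 64910 = 171900 d
   = 171900 / 365 = 471 yr

471 years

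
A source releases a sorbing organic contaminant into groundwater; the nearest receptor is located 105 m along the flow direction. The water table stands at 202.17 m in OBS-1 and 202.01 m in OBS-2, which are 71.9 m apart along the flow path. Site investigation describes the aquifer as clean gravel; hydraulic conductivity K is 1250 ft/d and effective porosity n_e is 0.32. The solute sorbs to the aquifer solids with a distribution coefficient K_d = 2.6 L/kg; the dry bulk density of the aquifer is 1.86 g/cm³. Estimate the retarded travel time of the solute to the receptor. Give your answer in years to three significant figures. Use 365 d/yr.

1.75 years

Hydraulic gradient i = (202.17 − 202.01) / 71.9 = 0.16 / 71.9 = 0.002225
K = 1250 ft/d × 0.3048 = 381.0 m/d
Specific discharge q = 381.0 × 0.002225 = 0.8478 m/d
v = Ki/n = 381.0·0.002225/0.32 = 2.650 m/d
Retardation R = 1 + ρ_b·K_d/n = 1 + 1.86×2.6/0.32 = 16.11
Contaminant velocity v_c = v/R = 2.650/16.11 = 0.1644 m/d
t = L/v_c = 105/0.1644 = 638.5 d
   = 638.5/365 = 1.75 yr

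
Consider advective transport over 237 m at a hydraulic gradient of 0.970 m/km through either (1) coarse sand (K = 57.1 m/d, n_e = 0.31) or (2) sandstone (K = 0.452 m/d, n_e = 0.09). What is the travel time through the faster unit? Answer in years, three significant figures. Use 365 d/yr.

Unit 1 (coarse sand): v = 57.1×9.7e-4/0.31 = 0.1787 m/d, t = 237/0.1787 = 1326 d
Unit 2 (sandstone): v = 0.452×9.7e-4/0.09 = 0.004872 m/d, t = 237/0.004872 = 48650 d
Faster: 1326 d / 365 = 3.63 yr

3.63 years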